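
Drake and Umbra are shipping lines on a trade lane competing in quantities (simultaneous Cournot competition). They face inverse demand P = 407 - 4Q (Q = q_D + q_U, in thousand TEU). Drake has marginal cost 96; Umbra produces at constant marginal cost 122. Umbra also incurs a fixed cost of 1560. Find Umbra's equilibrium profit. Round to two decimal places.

Drake's profit: π_D = (407 - 4Q)q_D - (96q_D). Setting ∂π_D/∂q_D = 0: 311 - 8q_D - 4(q_U) = 0.
Umbra's first-order condition: 285 - 8q_U - 4(q_D) = 0.
Best responses: q_D = (311 - 4q_U)/8, q_U = (285 - 4q_D)/8.
Solving the pair: q_D = 337/12, q_U = 259/12.
Price P = 407 - 4·(149/3) = 625/3.
Umbra's profit: (625/3 - 122)·(259/12) - 1560 = 303.3611.

303.36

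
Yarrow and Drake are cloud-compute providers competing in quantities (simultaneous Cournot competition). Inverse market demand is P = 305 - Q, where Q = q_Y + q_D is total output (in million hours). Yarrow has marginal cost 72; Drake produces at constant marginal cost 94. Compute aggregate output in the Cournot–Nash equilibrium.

148

Yarrow's profit: π_Y = (305 - Q)q_Y - (72q_Y). Setting ∂π_Y/∂q_Y = 0: 233 - 2q_Y - (q_D) = 0.
Drake's profit: π_D = (305 - Q)q_D - (94q_D). Setting ∂π_D/∂q_D = 0: 211 - 2q_D - (q_Y) = 0.
Rearranging gives the reaction functions q_Y = (233 - q_D)/2 and q_D = (211 - q_Y)/2.
Solving the pair: q_Y = 85, q_D = 63.
Total output Q = 85 + 63 = 148.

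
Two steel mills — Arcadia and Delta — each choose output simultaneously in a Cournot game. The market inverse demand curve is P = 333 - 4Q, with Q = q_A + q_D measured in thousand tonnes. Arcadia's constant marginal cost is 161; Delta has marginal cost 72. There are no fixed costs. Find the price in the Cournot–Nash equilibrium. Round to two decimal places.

Arcadia's profit: π_A = (333 - 4Q)q_A - (161q_A). Setting ∂π_A/∂q_A = 0: 172 - 8q_A - 4(q_D) = 0.
Delta's profit: π_D = (333 - 4Q)q_D - (72q_D). Setting ∂π_D/∂q_D = 0: 261 - 8q_D - 4(q_A) = 0.
Rearranging gives the reaction functions q_A = (172 - 4q_D)/8 and q_D = (261 - 4q_A)/8.
Substituting one into the other gives q_A = 83/12 and q_D = 175/6.
Total output Q = 433/12, so price P = 333 - 4·(433/12) = 566/3.

188.67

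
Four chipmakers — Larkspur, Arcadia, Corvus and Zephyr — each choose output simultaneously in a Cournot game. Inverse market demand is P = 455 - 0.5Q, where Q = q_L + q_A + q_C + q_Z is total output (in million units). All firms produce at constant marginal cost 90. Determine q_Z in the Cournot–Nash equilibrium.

Each firm earns π_i = (455 - 0.5Q)q_i - 90q_i.
First-order condition (treating rivals' output as given): 365 - q_i - (1/2)·Σ_{j≠i} q_j = 0.
With identical firms every q_j equals q_i, so Σ_{j≠i} q_j = 3q_i and 365 = (5/2)q_i, giving q_i = 146.

146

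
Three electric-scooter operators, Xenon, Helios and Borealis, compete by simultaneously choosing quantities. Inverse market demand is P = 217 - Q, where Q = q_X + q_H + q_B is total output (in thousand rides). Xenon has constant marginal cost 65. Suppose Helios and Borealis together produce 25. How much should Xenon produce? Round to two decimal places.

63.50

With rivals' combined output fixed at 25, Xenon's profit is π_X = (217 - 25 - q_X)q_X - (65q_X) = (192 - q_X)q_X - (65q_X).
∂π_X/∂q_X = 127 - 2q_X = 0, so q_X = 127/2.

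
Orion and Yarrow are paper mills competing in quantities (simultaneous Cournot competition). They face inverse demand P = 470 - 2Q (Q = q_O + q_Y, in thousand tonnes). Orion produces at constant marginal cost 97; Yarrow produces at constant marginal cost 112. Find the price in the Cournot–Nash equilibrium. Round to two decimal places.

226.33

Orion's profit: π_O = (470 - 2Q)q_O - (97q_O). Setting ∂π_O/∂q_O = 0: 373 - 4q_O - 2(q_Y) = 0.
Yarrow's first-order condition: 358 - 4q_Y - 2(q_O) = 0.
Best responses: q_O = (373 - 2q_Y)/4, q_Y = (358 - 2q_O)/4.
Substituting one into the other gives q_O = 194/3 and q_Y = 343/6.
Total output Q = 731/6, so price P = 470 - 2·(731/6) = 679/3.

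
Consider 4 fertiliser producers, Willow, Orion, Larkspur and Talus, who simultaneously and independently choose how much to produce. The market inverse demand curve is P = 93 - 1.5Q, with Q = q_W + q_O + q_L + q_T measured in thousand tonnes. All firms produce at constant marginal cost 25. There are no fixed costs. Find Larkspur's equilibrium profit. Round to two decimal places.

Each firm earns π_i = (93 - 1.5Q)q_i - 25q_i.
Setting ∂π_i/∂q_i = 0 with rivals' quantities fixed: 68 - 3q_i - (3/2)·Σ_{j≠i} q_j = 0.
With identical firms every q_j equals q_i, so Σ_{j≠i} q_j = 3q_i and 68 = (15/2)q_i, giving q_i = 136/15.
Price P = 93 - (3/2)·(544/15) = 193/5.
Larkspur's profit: (193/5 - 25)·(136/15) = 123.3067.

123.31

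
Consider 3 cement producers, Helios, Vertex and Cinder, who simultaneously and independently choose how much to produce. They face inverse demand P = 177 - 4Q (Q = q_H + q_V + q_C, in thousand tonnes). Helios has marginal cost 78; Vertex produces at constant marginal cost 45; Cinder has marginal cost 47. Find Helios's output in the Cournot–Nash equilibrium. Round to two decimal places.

Helios's profit: π_H = (177 - 4Q)q_H - (78q_H). Setting ∂π_H/∂q_H = 0: 99 - 8q_H - 4(q_V + q_C) = 0.
Vertex's profit: π_V = (177 - 4Q)q_V - (45q_V). Setting ∂π_V/∂q_V = 0: 132 - 8q_V - 4(q_H + q_C) = 0.
Cinder's profit: π_C = (177 - 4Q)q_C - (47q_C). Setting ∂π_C/∂q_C = 0: 130 - 8q_C - 4(q_H + q_V) = 0.
Adding the 3 first-order conditions: 361 − 16Q = 0, so Q = 361/16.
Back-substituting: q_H = (99 − 361/4)/4 = 35/16, q_V = (132 − 361/4)/4 = 167/16, q_C = (130 − 361/4)/4 = 159/16.

2.19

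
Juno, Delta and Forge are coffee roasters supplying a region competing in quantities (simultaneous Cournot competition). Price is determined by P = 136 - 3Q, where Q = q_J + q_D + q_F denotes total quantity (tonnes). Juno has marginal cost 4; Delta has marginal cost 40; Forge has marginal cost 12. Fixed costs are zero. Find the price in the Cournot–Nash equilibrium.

Juno's profit: π_J = (136 - 3Q)q_J - (4q_J). Setting ∂π_J/∂q_J = 0: 132 - 6q_J - 3(q_D + q_F) = 0.
Delta's first-order condition: 96 - 6q_D - 3(q_J + q_F) = 0.
Forge's profit: π_F = (136 - 3Q)q_F - (12q_F). Setting ∂π_F/∂q_F = 0: 124 - 6q_F - 3(q_J + q_D) = 0.
Adding the 3 first-order conditions: 352 − 12Q = 0, so Q = 88/3.
Back-substituting: q_J = (132 − 88)/3 = 44/3, q_D = (96 − 88)/3 = 8/3, q_F = (124 − 88)/3 = 12.
Total output Q = 88/3, so price P = 136 - 3·(88/3) = 48.

48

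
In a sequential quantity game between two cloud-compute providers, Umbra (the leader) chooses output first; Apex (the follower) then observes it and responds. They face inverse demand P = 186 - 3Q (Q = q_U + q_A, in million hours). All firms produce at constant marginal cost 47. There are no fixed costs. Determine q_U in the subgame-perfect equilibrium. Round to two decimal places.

23.17

The follower Apex best-responds to any q_U: π_A = (186 - 3Q)q_A - 47q_A.
Follower FOC: 139 - 3q_U - 6q_A = 0, so q_A(q_U) = (139 - 3q_U)/6.
Umbra substitutes q_A(q_U) into its own profit: π_U = q_U(186 - 3q_U - (139 - 3q_U)/2) - 47q_U = (233/2 - (3/2)q_U)q_U - 47q_U.
Maximising: ∂π_U/∂q_U = 139/2 - 3q_U = 0, giving q_U = 139/6.
Then q_A = (139 - 3·(139/6))/6 = 139/12.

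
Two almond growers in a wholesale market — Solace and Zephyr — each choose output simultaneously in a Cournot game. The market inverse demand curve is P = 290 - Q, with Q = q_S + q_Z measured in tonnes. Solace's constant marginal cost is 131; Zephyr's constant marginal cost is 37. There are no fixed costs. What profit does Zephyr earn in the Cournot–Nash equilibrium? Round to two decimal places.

Solace's profit: π_S = (290 - Q)q_S - (131q_S). Setting ∂π_S/∂q_S = 0: 159 - 2q_S - (q_Z) = 0.
Zephyr's profit: π_Z = (290 - Q)q_Z - (37q_Z). Setting ∂π_Z/∂q_Z = 0: 253 - 2q_Z - (q_S) = 0.
So q_S = (159 - q_Z)/2 and q_Z = (253 - q_S)/2.
Substituting one into the other gives q_S = 65/3 and q_Z = 347/3.
Price P = 290 - 412/3 = 458/3.
Zephyr's profit: (458/3 - 37)·(347/3) = 13378.7778.

13378.78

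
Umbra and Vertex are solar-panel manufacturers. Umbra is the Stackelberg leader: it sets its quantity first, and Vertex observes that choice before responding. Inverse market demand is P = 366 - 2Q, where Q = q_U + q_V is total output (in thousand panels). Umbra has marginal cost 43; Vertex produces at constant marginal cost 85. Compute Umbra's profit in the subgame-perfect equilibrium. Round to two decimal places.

8326.56

The follower Vertex best-responds to any q_U: π_V = (366 - 2Q)q_V - 85q_V.
∂π_V/∂q_V = 281 - 2q_U - 4q_V = 0 gives the reaction function q_V = (281 - 2q_U)/4.
Umbra substitutes q_V(q_U) into its own profit: π_U = q_U(366 - 2q_U - (281 - 2q_U)/2) - 43q_U = (451/2 - q_U)q_U - 43q_U.
The leader's first-order condition 365/2 - 2q_U = 0 yields q_U = 365/4.
Then q_V = (281 - 2·(365/4))/4 = 197/8.
Price P = 366 - 2·(927/8) = 537/4.
Umbra's profit: (537/4 - 43)·(365/4) = 8326.5625.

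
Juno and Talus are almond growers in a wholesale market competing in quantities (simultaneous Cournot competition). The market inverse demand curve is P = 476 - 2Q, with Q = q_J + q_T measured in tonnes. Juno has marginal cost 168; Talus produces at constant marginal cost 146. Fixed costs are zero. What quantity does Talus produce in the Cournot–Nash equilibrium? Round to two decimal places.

58.67

Juno's profit: π_J = (476 - 2Q)q_J - (168q_J). Setting ∂π_J/∂q_J = 0: 308 - 4q_J - 2(q_T) = 0.
Talus's first-order condition: 330 - 4q_T - 2(q_J) = 0.
Rearranging gives the reaction functions q_J = (308 - 2q_T)/4 and q_T = (330 - 2q_J)/4.
Substituting one into the other gives q_J = 143/3 and q_T = 176/3.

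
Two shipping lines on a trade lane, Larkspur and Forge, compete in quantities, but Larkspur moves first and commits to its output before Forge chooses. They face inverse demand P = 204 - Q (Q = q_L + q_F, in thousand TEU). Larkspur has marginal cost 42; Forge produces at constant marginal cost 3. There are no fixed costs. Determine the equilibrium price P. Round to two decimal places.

72.75

Solve by backward induction. Given q_L, the follower Forge maximises π_F = (204 - q_L - q_F)q_F - 3q_F.
Follower FOC: 201 - q_L - 2q_F = 0, so q_F(q_L) = (201 - q_L)/2.
Larkspur substitutes q_F(q_L) into its own profit: π_L = q_L(204 - q_L - (201 - q_L)/2) - 42q_L = (207/2 - (1/2)q_L)q_L - 42q_L.
The leader's first-order condition 123/2 - q_L = 0 yields q_L = 123/2.
Then q_F = (201 - 123/2)/2 = 279/4.
Total output Q = 525/4, so price P = 204 - 525/4 = 291/4.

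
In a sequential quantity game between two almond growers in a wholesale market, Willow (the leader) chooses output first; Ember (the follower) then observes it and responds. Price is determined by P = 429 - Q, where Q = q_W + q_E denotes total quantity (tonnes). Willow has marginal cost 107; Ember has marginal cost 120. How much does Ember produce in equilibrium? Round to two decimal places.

70.75

The follower Ember best-responds to any q_W: π_E = (429 - Q)q_E - 120q_E.
∂π_E/∂q_E = 309 - q_W - 2q_E = 0 gives the reaction function q_E = (309 - q_W)/2.
The leader anticipates this reaction. Substituting into P = 429 - Q gives P = 549/2 - (1/2)q_W, so π_W = (549/2 - (1/2)q_W)q_W - 107q_W.
The leader's first-order condition 335/2 - q_W = 0 yields q_W = 335/2.
Then q_E = (309 - 335/2)/2 = 283/4.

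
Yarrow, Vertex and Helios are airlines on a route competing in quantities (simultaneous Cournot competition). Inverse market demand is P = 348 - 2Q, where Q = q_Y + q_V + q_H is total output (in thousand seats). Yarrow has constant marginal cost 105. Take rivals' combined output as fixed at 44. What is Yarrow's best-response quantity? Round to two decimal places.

38.75

With rivals' combined output fixed at 44, Yarrow's profit is π_Y = (348 - 2·44 - 2q_Y)q_Y - (105q_Y) = (260 - 2q_Y)q_Y - (105q_Y).
∂π_Y/∂q_Y = 155 - 4q_Y = 0, so q_Y = 155/4.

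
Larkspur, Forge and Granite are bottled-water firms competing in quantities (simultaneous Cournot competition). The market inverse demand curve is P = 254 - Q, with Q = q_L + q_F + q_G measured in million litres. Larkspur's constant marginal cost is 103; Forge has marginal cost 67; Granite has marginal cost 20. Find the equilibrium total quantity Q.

Larkspur's profit: π_L = (254 - Q)q_L - (103q_L). Setting ∂π_L/∂q_L = 0: 151 - 2q_L - (q_F + q_G) = 0.
Forge's profit: π_F = (254 - Q)q_F - (67q_F). Setting ∂π_F/∂q_F = 0: 187 - 2q_F - (q_L + q_G) = 0.
Granite's profit: π_G = (254 - Q)q_G - (20q_G). Setting ∂π_G/∂q_G = 0: 234 - 2q_G - (q_L + q_F) = 0.
Adding the 3 first-order conditions: 572 − 4Q = 0, so Q = 143.
Back-substituting: q_L = (151 − 143) = 8, q_F = (187 − 143) = 44, q_G = (234 − 143) = 91.
Total output Q = 8 + 44 + 91 = 143.

143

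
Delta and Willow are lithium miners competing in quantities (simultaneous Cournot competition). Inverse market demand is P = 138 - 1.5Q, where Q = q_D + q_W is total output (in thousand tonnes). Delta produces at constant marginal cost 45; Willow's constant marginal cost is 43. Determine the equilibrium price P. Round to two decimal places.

Delta's profit: π_D = (138 - 1.5Q)q_D - (45q_D). Setting ∂π_D/∂q_D = 0: 93 - 3q_D - (3/2)(q_W) = 0.
Willow's first-order condition: 95 - 3q_W - (3/2)(q_D) = 0.
Rearranging gives the reaction functions q_D = (93 - (3/2)q_W)/3 and q_W = (95 - (3/2)q_D)/3.
Solving the pair: q_D = 182/9, q_W = 194/9.
Total output Q = 376/9, so price P = 138 - (3/2)·(376/9) = 226/3.

75.33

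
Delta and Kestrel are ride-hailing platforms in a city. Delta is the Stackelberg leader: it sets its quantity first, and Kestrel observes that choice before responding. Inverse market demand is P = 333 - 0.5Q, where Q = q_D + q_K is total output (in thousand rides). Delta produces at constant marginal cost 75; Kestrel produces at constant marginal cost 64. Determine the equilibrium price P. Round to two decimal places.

The follower Kestrel best-responds to any q_D: π_K = (333 - 0.5Q)q_K - 64q_K.
Setting the follower's marginal profit to zero, 269 - (1/2)q_D - q_K = 0, i.e. q_K = (269 - (1/2)q_D).
Delta substitutes q_K(q_D) into its own profit: π_D = q_D(333 - (1/2)q_D - (269 - (1/2)q_D)/2) - 75q_D = (397/2 - (1/4)q_D)q_D - 75q_D.
Leader FOC: 247/2 - (1/2)q_D = 0, so q_D = 247.
Then q_K = (269 - (1/2)·247) = 291/2.
Total output Q = 785/2, so price P = 333 - (1/2)·(785/2) = 547/4.

136.75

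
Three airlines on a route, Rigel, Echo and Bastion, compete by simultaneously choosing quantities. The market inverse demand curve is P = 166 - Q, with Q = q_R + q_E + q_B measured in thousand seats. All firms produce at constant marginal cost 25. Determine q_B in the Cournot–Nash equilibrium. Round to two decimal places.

35.25

A representative firm's profit is π_i = q_i(166 - Q) - 25q_i.
First-order condition (treating rivals' output as given): 141 - 2q_i - Σ_{j≠i} q_j = 0.
With identical firms every q_j equals q_i, so Σ_{j≠i} q_j = 2q_i and 141 = 4q_i, giving q_i = 141/4.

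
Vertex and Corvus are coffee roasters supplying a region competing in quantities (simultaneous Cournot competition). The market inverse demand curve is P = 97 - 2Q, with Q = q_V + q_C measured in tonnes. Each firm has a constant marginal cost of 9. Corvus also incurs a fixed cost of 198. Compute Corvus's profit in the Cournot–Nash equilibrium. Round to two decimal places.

A representative firm's profit is π_i = q_i(97 - 2Q) - 9q_i.
First-order condition (treating rivals' output as given): 88 - 4q_i - 2q_j = 0.
By symmetry each firm produces the same amount; substituting q_j = q_i yields q_i = 88/6 = 44/3.
Price P = 97 - 2·(88/3) = 115/3.
Corvus's profit: (115/3 - 9)·(44/3) - 198 = 232.2222.

232.22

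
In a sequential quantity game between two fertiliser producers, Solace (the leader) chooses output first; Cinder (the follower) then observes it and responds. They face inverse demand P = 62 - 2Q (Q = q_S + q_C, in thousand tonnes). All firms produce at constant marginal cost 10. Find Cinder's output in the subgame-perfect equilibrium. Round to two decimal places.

6.50

Solve by backward induction. Given q_S, the follower Cinder maximises π_C = (62 - 2q_S - 2q_C)q_C - 10q_C.
Follower FOC: 52 - 2q_S - 4q_C = 0, so q_C(q_S) = (52 - 2q_S)/4.
Solace substitutes q_C(q_S) into its own profit: π_S = q_S(62 - 2q_S - (52 - 2q_S)/2) - 10q_S = (36 - q_S)q_S - 10q_S.
The leader's first-order condition 26 - 2q_S = 0 yields q_S = 13.
Then q_C = (52 - 2·13)/4 = 13/2.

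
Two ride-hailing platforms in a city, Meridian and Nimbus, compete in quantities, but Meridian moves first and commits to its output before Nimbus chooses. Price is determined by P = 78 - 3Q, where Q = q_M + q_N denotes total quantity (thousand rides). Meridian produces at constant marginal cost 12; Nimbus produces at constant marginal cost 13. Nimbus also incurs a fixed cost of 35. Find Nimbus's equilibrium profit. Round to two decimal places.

47.69

The follower Nimbus best-responds to any q_M: π_N = (78 - 3Q)q_N - 13q_N.
∂π_N/∂q_N = 65 - 3q_M - 6q_N = 0 gives the reaction function q_N = (65 - 3q_M)/6.
Meridian substitutes q_N(q_M) into its own profit: π_M = q_M(78 - 3q_M - (65 - 3q_M)/2) - 12q_M = (91/2 - (3/2)q_M)q_M - 12q_M.
Leader FOC: 67/2 - 3q_M = 0, so q_M = 67/6.
Then q_N = (65 - 3·(67/6))/6 = 21/4.
Price P = 78 - 3·(197/12) = 115/4.
Nimbus's profit: (115/4 - 13)·(21/4) - 35 = 763/16.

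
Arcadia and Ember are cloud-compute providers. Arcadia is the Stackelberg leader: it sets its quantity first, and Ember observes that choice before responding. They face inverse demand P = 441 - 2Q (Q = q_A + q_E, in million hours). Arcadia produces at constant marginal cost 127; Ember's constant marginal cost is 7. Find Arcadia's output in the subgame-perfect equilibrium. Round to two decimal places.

Solve by backward induction. Given q_A, the follower Ember maximises π_E = (441 - 2q_A - 2q_E)q_E - 7q_E.
Setting the follower's marginal profit to zero, 434 - 2q_A - 4q_E = 0, i.e. q_E = (434 - 2q_A)/4.
Arcadia substitutes q_E(q_A) into its own profit: π_A = q_A(441 - 2q_A - (434 - 2q_A)/2) - 127q_A = (224 - q_A)q_A - 127q_A.
Maximising: ∂π_A/∂q_A = 97 - 2q_A = 0, giving q_A = 97/2.
Then q_E = (434 - 2·(97/2))/4 = 337/4.

48.50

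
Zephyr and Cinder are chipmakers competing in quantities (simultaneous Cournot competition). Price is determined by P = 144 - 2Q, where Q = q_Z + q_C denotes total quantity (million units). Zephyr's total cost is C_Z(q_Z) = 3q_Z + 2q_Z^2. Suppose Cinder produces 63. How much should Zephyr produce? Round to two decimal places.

With the rival's output fixed at 63, Zephyr's profit is π_Z = (144 - 2·63 - 2q_Z)q_Z - (3q_Z + 2q_Z²) = (18 - 2q_Z)q_Z - (3q_Z + 2q_Z²).
∂π_Z/∂q_Z = 15 - 8q_Z = 0, so q_Z = 15/8.

1.88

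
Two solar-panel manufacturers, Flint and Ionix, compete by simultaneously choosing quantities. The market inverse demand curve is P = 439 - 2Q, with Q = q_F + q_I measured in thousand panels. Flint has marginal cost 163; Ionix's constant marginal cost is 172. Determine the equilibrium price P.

Flint's profit: π_F = (439 - 2Q)q_F - (163q_F). Setting ∂π_F/∂q_F = 0: 276 - 4q_F - 2(q_I) = 0.
Ionix's profit: π_I = (439 - 2Q)q_I - (172q_I). Setting ∂π_I/∂q_I = 0: 267 - 4q_I - 2(q_F) = 0.
Best responses: q_F = (276 - 2q_I)/4, q_I = (267 - 2q_F)/4.
Substituting one into the other gives q_F = 95/2 and q_I = 43.
Total output Q = 181/2, so price P = 439 - 2·(181/2) = 258.

258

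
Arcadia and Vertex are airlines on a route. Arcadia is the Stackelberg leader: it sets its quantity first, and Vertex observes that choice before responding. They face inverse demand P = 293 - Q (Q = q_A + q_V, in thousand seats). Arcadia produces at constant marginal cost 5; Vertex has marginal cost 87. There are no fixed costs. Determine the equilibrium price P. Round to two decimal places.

97.50

Solve by backward induction. Given q_A, the follower Vertex maximises π_V = (293 - q_A - q_V)q_V - 87q_V.
Follower FOC: 206 - q_A - 2q_V = 0, so q_V(q_A) = (206 - q_A)/2.
The leader anticipates this reaction. Substituting into P = 293 - Q gives P = 190 - (1/2)q_A, so π_A = (190 - (1/2)q_A)q_A - 5q_A.
Leader FOC: 185 - q_A = 0, so q_A = 185.
Then q_V = (206 - 185)/2 = 21/2.
Total output Q = 391/2, so price P = 293 - 391/2 = 195/2.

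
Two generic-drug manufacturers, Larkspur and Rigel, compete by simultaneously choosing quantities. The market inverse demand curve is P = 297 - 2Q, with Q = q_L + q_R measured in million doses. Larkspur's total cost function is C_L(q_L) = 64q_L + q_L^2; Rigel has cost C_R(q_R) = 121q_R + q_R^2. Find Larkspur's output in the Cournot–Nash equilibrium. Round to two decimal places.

32.69

Larkspur's profit: π_L = (297 - 2Q)q_L - (64q_L + q_L²). Setting ∂π_L/∂q_L = 0: 233 - 6q_L - 2(q_R) = 0.
Rigel's profit: π_R = (297 - 2Q)q_R - (121q_R + q_R²). Setting ∂π_R/∂q_R = 0: 176 - 6q_R - 2(q_L) = 0.
Best responses: q_L = (233 - 2q_R)/6, q_R = (176 - 2q_L)/6.
Substituting one into the other gives q_L = 523/16 and q_R = 295/16.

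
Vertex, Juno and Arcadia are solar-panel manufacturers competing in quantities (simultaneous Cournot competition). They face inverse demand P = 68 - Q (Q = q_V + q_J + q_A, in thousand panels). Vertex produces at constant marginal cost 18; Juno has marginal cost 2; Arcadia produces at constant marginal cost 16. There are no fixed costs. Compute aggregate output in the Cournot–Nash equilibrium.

Vertex's profit: π_V = (68 - Q)q_V - (18q_V). Setting ∂π_V/∂q_V = 0: 50 - 2q_V - (q_J + q_A) = 0.
Juno's profit: π_J = (68 - Q)q_J - (2q_J). Setting ∂π_J/∂q_J = 0: 66 - 2q_J - (q_V + q_A) = 0.
Arcadia's first-order condition: 52 - 2q_A - (q_V + q_J) = 0.
Adding the 3 conditions: 168 − 2Q − 2Q = 0, i.e. Q = 42.
Back-substituting: q_V = (50 − 42) = 8, q_J = (66 − 42) = 24, q_A = (52 − 42) = 10.
Total output Q = 8 + 24 + 10 = 42.

42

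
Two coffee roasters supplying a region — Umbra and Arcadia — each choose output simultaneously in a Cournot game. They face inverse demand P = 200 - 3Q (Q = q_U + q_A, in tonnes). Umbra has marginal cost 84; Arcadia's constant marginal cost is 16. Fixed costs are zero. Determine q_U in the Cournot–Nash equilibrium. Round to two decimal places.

Umbra's profit: π_U = (200 - 3Q)q_U - (84q_U). Setting ∂π_U/∂q_U = 0: 116 - 6q_U - 3(q_A) = 0.
Arcadia's profit: π_A = (200 - 3Q)q_A - (16q_A). Setting ∂π_A/∂q_A = 0: 184 - 6q_A - 3(q_U) = 0.
Rearranging gives the reaction functions q_U = (116 - 3q_A)/6 and q_A = (184 - 3q_U)/6.
Substituting one into the other gives q_U = 16/3 and q_A = 28.

5.33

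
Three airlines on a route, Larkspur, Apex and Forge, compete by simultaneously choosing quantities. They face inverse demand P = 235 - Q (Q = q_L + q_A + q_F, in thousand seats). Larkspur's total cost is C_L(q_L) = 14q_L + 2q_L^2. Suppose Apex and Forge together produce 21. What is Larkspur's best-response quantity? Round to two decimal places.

33.33

With rivals' combined output fixed at 21, Larkspur's profit is π_L = (235 - 21 - q_L)q_L - (14q_L + 2q_L²) = (214 - q_L)q_L - (14q_L + 2q_L²).
∂π_L/∂q_L = 200 - 6q_L = 0, so q_L = 100/3.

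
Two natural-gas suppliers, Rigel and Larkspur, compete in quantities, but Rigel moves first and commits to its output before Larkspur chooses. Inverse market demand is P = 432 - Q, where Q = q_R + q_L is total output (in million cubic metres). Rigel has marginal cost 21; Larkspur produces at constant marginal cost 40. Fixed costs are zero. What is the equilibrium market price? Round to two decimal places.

128.50

Solve by backward induction. Given q_R, the follower Larkspur maximises π_L = (432 - q_R - q_L)q_L - 40q_L.
∂π_L/∂q_L = 392 - q_R - 2q_L = 0 gives the reaction function q_L = (392 - q_R)/2.
The leader anticipates this reaction. Substituting into P = 432 - Q gives P = 236 - (1/2)q_R, so π_R = (236 - (1/2)q_R)q_R - 21q_R.
Leader FOC: 215 - q_R = 0, so q_R = 215.
Then q_L = (392 - 215)/2 = 177/2.
Total output Q = 607/2, so price P = 432 - 607/2 = 257/2.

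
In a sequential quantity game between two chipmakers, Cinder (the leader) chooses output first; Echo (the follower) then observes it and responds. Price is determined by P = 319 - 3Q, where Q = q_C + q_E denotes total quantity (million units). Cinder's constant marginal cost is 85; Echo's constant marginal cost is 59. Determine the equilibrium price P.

137

The follower Echo best-responds to any q_C: π_E = (319 - 3Q)q_E - 59q_E.
∂π_E/∂q_E = 260 - 3q_C - 6q_E = 0 gives the reaction function q_E = (260 - 3q_C)/6.
Cinder substitutes q_E(q_C) into its own profit: π_C = q_C(319 - 3q_C - (260 - 3q_C)/2) - 85q_C = (189 - (3/2)q_C)q_C - 85q_C.
Leader FOC: 104 - 3q_C = 0, so q_C = 104/3.
Then q_E = (260 - 3·(104/3))/6 = 26.
Total output Q = 182/3, so price P = 319 - 3·(182/3) = 137.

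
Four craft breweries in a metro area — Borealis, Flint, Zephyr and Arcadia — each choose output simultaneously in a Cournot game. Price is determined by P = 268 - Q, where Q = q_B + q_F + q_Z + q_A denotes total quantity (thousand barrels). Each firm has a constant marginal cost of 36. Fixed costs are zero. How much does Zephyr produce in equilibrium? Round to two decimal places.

46.40

Each firm earns π_i = (268 - Q)q_i - 36q_i.
First-order condition (treating rivals' output as given): 232 - 2q_i - Σ_{j≠i} q_j = 0.
With identical firms every q_j equals q_i, so Σ_{j≠i} q_j = 3q_i and 232 = 5q_i, giving q_i = 232/5.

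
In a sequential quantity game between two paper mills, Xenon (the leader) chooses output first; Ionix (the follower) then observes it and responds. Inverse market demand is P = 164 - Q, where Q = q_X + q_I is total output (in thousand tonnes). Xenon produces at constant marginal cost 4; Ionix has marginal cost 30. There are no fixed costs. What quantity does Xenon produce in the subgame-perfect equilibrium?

The follower Ionix best-responds to any q_X: π_I = (164 - Q)q_I - 30q_I.
∂π_I/∂q_I = 134 - q_X - 2q_I = 0 gives the reaction function q_I = (134 - q_X)/2.
The leader anticipates this reaction. Substituting into P = 164 - Q gives P = 97 - (1/2)q_X, so π_X = (97 - (1/2)q_X)q_X - 4q_X.
Maximising: ∂π_X/∂q_X = 93 - q_X = 0, giving q_X = 93.
Then q_I = (134 - 93)/2 = 41/2.

93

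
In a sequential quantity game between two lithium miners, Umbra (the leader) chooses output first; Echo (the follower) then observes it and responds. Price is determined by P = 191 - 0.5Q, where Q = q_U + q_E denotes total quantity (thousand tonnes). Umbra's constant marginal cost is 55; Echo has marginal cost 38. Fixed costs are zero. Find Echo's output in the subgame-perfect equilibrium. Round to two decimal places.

93.50

The follower Echo best-responds to any q_U: π_E = (191 - 0.5Q)q_E - 38q_E.
∂π_E/∂q_E = 153 - (1/2)q_U - q_E = 0 gives the reaction function q_E = (153 - (1/2)q_U).
The leader anticipates this reaction. Substituting into P = 191 - 0.5Q gives P = 229/2 - (1/4)q_U, so π_U = (229/2 - (1/4)q_U)q_U - 55q_U.
Maximising: ∂π_U/∂q_U = 119/2 - (1/2)q_U = 0, giving q_U = 119.
Then q_E = (153 - (1/2)·119) = 187/2.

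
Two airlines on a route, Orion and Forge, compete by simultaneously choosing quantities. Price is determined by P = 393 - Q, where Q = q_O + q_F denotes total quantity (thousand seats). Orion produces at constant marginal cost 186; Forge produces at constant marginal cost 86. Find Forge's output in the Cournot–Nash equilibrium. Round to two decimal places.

Orion's profit: π_O = (393 - Q)q_O - (186q_O). Setting ∂π_O/∂q_O = 0: 207 - 2q_O - (q_F) = 0.
Forge's profit: π_F = (393 - Q)q_F - (86q_F). Setting ∂π_F/∂q_F = 0: 307 - 2q_F - (q_O) = 0.
Rearranging gives the reaction functions q_O = (207 - q_F)/2 and q_F = (307 - q_O)/2.
Solving the pair: q_O = 107/3, q_F = 407/3.

135.67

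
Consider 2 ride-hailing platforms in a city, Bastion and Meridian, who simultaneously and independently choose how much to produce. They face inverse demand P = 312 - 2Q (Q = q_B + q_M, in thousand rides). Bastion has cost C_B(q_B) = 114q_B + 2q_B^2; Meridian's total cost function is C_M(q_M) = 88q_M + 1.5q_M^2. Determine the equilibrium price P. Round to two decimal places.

Bastion's profit: π_B = (312 - 2Q)q_B - (114q_B + 2q_B²). Setting ∂π_B/∂q_B = 0: 198 - 8q_B - 2(q_M) = 0.
Meridian's profit: π_M = (312 - 2Q)q_M - (88q_M + (3/2)q_M²). Setting ∂π_M/∂q_M = 0: 224 - 7q_M - 2(q_B) = 0.
Rearranging gives the reaction functions q_B = (198 - 2q_M)/8 and q_M = (224 - 2q_B)/7.
Solving the pair: q_B = 469/26, q_M = 349/13.
Total output Q = 1167/26, so price P = 312 - 2·(1167/26) = 222.2308.

222.23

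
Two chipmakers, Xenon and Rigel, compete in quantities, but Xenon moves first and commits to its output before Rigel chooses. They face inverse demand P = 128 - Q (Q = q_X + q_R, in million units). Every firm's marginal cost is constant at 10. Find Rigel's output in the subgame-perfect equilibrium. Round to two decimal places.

29.50

The follower Rigel best-responds to any q_X: π_R = (128 - Q)q_R - 10q_R.
∂π_R/∂q_R = 118 - q_X - 2q_R = 0 gives the reaction function q_R = (118 - q_X)/2.
The leader anticipates this reaction. Substituting into P = 128 - Q gives P = 69 - (1/2)q_X, so π_X = (69 - (1/2)q_X)q_X - 10q_X.
Leader FOC: 59 - q_X = 0, so q_X = 59.
Then q_R = (118 - 59)/2 = 59/2.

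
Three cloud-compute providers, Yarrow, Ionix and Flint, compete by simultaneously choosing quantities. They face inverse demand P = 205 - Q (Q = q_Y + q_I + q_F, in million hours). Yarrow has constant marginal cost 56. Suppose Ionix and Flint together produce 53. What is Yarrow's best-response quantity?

48

With rivals' combined output fixed at 53, Yarrow's profit is π_Y = (205 - 53 - q_Y)q_Y - (56q_Y) = (152 - q_Y)q_Y - (56q_Y).
∂π_Y/∂q_Y = 96 - 2q_Y = 0, so q_Y = 48.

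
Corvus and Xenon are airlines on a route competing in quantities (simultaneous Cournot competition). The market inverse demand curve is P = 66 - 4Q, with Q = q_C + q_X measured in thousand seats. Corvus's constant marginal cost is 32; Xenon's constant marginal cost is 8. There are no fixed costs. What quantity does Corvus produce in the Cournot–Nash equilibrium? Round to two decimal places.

0.83

Corvus's profit: π_C = (66 - 4Q)q_C - (32q_C). Setting ∂π_C/∂q_C = 0: 34 - 8q_C - 4(q_X) = 0.
Xenon's first-order condition: 58 - 8q_X - 4(q_C) = 0.
So q_C = (34 - 4q_X)/8 and q_X = (58 - 4q_C)/8.
Solving the pair: q_C = 5/6, q_X = 41/6.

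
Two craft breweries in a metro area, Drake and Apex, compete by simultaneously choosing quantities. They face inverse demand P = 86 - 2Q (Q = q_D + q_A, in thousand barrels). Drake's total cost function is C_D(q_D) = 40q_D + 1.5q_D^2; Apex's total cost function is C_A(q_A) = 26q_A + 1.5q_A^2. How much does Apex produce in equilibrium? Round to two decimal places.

7.29

Drake's profit: π_D = (86 - 2Q)q_D - (40q_D + (3/2)q_D²). Setting ∂π_D/∂q_D = 0: 46 - 7q_D - 2(q_A) = 0.
Apex's first-order condition: 60 - 7q_A - 2(q_D) = 0.
So q_D = (46 - 2q_A)/7 and q_A = (60 - 2q_D)/7.
Solving the pair: q_D = 202/45, q_A = 328/45.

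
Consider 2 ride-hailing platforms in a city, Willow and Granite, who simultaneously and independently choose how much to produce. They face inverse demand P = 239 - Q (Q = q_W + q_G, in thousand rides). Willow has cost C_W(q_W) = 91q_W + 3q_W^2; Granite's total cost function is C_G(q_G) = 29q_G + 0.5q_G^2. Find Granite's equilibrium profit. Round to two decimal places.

6655.08

Willow's profit: π_W = (239 - Q)q_W - (91q_W + 3q_W²). Setting ∂π_W/∂q_W = 0: 148 - 8q_W - (q_G) = 0.
Granite's first-order condition: 210 - 3q_G - (q_W) = 0.
Rearranging gives the reaction functions q_W = (148 - q_G)/8 and q_G = (210 - q_W)/3.
Substituting one into the other gives q_W = 234/23 and q_G = 1532/23.
Price P = 239 - 1766/23 = 162.2174.
Granite's profit: 162.2174·(1532/23) - 29·(1532/23) - (1/2)(1532/23)² = 6655.0775.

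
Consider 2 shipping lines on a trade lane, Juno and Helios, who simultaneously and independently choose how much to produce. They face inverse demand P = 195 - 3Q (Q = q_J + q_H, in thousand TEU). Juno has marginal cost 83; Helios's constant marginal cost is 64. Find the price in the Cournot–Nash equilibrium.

Juno's profit: π_J = (195 - 3Q)q_J - (83q_J). Setting ∂π_J/∂q_J = 0: 112 - 6q_J - 3(q_H) = 0.
Helios's first-order condition: 131 - 6q_H - 3(q_J) = 0.
So q_J = (112 - 3q_H)/6 and q_H = (131 - 3q_J)/6.
Substituting one into the other gives q_J = 31/3 and q_H = 50/3.
Total output Q = 27, so price P = 195 - 3·27 = 114.

114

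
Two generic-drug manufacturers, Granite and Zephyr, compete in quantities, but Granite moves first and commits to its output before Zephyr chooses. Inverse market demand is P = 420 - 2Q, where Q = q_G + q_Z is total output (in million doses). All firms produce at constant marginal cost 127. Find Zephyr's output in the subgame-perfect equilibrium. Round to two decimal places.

36.63

Solve by backward induction. Given q_G, the follower Zephyr maximises π_Z = (420 - 2q_G - 2q_Z)q_Z - 127q_Z.
∂π_Z/∂q_Z = 293 - 2q_G - 4q_Z = 0 gives the reaction function q_Z = (293 - 2q_G)/4.
The leader anticipates this reaction. Substituting into P = 420 - 2Q gives P = 547/2 - q_G, so π_G = (547/2 - q_G)q_G - 127q_G.
Maximising: ∂π_G/∂q_G = 293/2 - 2q_G = 0, giving q_G = 293/4.
Then q_Z = (293 - 2·(293/4))/4 = 293/8.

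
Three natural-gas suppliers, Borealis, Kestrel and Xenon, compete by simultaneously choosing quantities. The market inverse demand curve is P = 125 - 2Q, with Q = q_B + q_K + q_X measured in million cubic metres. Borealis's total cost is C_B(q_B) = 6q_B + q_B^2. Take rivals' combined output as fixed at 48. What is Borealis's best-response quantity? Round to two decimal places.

With rivals' combined output fixed at 48, Borealis's profit is π_B = (125 - 2·48 - 2q_B)q_B - (6q_B + q_B²) = (29 - 2q_B)q_B - (6q_B + q_B²).
∂π_B/∂q_B = 23 - 6q_B = 0, so q_B = 23/6.

3.83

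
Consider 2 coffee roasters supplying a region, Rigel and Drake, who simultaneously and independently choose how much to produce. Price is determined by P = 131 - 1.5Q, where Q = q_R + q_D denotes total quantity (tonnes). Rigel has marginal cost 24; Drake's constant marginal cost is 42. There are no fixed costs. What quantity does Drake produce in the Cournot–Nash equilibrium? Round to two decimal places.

15.78

Rigel's profit: π_R = (131 - 1.5Q)q_R - (24q_R). Setting ∂π_R/∂q_R = 0: 107 - 3q_R - (3/2)(q_D) = 0.
Drake's first-order condition: 89 - 3q_D - (3/2)(q_R) = 0.
Best responses: q_R = (107 - (3/2)q_D)/3, q_D = (89 - (3/2)q_R)/3.
Substituting one into the other gives q_R = 250/9 and q_D = 142/9.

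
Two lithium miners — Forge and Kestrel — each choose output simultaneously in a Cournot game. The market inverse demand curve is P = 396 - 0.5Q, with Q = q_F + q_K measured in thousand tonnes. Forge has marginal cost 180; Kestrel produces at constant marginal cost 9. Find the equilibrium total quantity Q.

402

Forge's profit: π_F = (396 - 0.5Q)q_F - (180q_F). Setting ∂π_F/∂q_F = 0: 216 - q_F - (1/2)(q_K) = 0.
Kestrel's first-order condition: 387 - q_K - (1/2)(q_F) = 0.
Rearranging gives the reaction functions q_F = (216 - (1/2)q_K) and q_K = (387 - (1/2)q_F).
Solving the pair: q_F = 30, q_K = 372.
Total output Q = 30 + 372 = 402.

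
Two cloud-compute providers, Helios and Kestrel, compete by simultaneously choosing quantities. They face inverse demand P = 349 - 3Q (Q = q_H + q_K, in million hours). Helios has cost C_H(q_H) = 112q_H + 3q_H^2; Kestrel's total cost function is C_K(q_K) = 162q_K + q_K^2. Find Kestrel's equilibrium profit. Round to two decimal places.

Helios's profit: π_H = (349 - 3Q)q_H - (112q_H + 3q_H²). Setting ∂π_H/∂q_H = 0: 237 - 12q_H - 3(q_K) = 0.
Kestrel's profit: π_K = (349 - 3Q)q_K - (162q_K + q_K²). Setting ∂π_K/∂q_K = 0: 187 - 8q_K - 3(q_H) = 0.
Best responses: q_H = (237 - 3q_K)/12, q_K = (187 - 3q_H)/8.
Substituting one into the other gives q_H = 445/29 and q_K = 511/29.
Price P = 349 - 3·(956/29) = 250.1034.
Kestrel's profit: 250.1034·(511/29) - 162·(511/29) - (511/29)² = 1241.9548.

1241.95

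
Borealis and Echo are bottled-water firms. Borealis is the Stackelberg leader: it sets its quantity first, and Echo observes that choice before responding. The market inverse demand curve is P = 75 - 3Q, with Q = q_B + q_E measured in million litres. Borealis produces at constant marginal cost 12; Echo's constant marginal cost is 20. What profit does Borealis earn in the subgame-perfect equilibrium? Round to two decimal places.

210.04

The follower Echo best-responds to any q_B: π_E = (75 - 3Q)q_E - 20q_E.
Setting the follower's marginal profit to zero, 55 - 3q_B - 6q_E = 0, i.e. q_E = (55 - 3q_B)/6.
Borealis substitutes q_E(q_B) into its own profit: π_B = q_B(75 - 3q_B - (55 - 3q_B)/2) - 12q_B = (95/2 - (3/2)q_B)q_B - 12q_B.
Maximising: ∂π_B/∂q_B = 71/2 - 3q_B = 0, giving q_B = 71/6.
Then q_E = (55 - 3·(71/6))/6 = 13/4.
Price P = 75 - 3·(181/12) = 119/4.
Borealis's profit: (119/4 - 12)·(71/6) = 210.0417.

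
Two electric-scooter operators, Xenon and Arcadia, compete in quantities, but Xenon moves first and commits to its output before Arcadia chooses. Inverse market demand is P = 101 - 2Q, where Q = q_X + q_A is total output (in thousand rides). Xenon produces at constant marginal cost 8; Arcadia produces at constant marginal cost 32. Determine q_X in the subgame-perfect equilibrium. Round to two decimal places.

The follower Arcadia best-responds to any q_X: π_A = (101 - 2Q)q_A - 32q_A.
∂π_A/∂q_A = 69 - 2q_X - 4q_A = 0 gives the reaction function q_A = (69 - 2q_X)/4.
Xenon substitutes q_A(q_X) into its own profit: π_X = q_X(101 - 2q_X - (69 - 2q_X)/2) - 8q_X = (133/2 - q_X)q_X - 8q_X.
Leader FOC: 117/2 - 2q_X = 0, so q_X = 117/4.
Then q_A = (69 - 2·(117/4))/4 = 21/8.

29.25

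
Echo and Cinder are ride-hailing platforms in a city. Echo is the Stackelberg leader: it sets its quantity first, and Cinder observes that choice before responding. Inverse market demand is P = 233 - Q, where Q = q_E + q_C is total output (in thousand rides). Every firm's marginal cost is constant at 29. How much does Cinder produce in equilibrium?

The follower Cinder best-responds to any q_E: π_C = (233 - Q)q_C - 29q_C.
∂π_C/∂q_C = 204 - q_E - 2q_C = 0 gives the reaction function q_C = (204 - q_E)/2.
The leader anticipates this reaction. Substituting into P = 233 - Q gives P = 131 - (1/2)q_E, so π_E = (131 - (1/2)q_E)q_E - 29q_E.
The leader's first-order condition 102 - q_E = 0 yields q_E = 102.
Then q_C = (204 - 102)/2 = 51.

51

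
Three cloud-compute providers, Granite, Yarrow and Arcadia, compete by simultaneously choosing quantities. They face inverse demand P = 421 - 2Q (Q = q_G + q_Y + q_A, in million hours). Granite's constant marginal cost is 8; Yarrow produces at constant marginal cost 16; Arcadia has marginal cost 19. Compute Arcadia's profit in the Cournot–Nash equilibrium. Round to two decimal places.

Granite's profit: π_G = (421 - 2Q)q_G - (8q_G). Setting ∂π_G/∂q_G = 0: 413 - 4q_G - 2(q_Y + q_A) = 0.
Yarrow's first-order condition: 405 - 4q_Y - 2(q_G + q_A) = 0.
Arcadia's first-order condition: 402 - 4q_A - 2(q_G + q_Y) = 0.
Adding the 3 conditions: 1220 − 4Q − 4Q = 0, i.e. Q = 305/2.
Back-substituting: q_G = (413 − 305)/2 = 54, q_Y = (405 − 305)/2 = 50, q_A = (402 − 305)/2 = 97/2.
Price P = 421 - 2·(305/2) = 116.
Arcadia's profit: (116 - 19)·(97/2) = 4704.5000.

4704.50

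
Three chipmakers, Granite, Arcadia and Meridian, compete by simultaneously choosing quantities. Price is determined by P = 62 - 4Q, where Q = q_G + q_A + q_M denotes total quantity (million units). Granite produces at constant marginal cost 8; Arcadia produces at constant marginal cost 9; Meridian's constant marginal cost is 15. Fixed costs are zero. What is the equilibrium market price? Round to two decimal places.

Granite's profit: π_G = (62 - 4Q)q_G - (8q_G). Setting ∂π_G/∂q_G = 0: 54 - 8q_G - 4(q_A + q_M) = 0.
Arcadia's profit: π_A = (62 - 4Q)q_A - (9q_A). Setting ∂π_A/∂q_A = 0: 53 - 8q_A - 4(q_G + q_M) = 0.
Meridian's profit: π_M = (62 - 4Q)q_M - (15q_M). Setting ∂π_M/∂q_M = 0: 47 - 8q_M - 4(q_G + q_A) = 0.
Adding the 3 conditions: 154 − 8Q − 8Q = 0, i.e. Q = 77/8.
Back-substituting: q_G = (54 − 77/2)/4 = 31/8, q_A = (53 − 77/2)/4 = 29/8, q_M = (47 − 77/2)/4 = 17/8.
Total output Q = 77/8, so price P = 62 - 4·(77/8) = 47/2.

23.50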